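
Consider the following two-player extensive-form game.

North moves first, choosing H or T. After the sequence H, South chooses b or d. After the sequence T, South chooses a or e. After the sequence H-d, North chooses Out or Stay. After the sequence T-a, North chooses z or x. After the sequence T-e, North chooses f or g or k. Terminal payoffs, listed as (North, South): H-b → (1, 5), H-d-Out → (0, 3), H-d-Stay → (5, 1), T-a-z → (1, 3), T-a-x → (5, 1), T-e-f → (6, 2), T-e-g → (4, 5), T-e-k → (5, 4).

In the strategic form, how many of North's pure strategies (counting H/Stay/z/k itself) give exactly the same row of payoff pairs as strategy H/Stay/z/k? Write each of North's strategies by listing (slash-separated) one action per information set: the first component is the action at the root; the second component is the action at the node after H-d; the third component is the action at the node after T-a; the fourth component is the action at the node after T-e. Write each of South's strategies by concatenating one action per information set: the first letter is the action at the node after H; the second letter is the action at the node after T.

Row for H/Stay/z/k (columns ba, be, da, de): (1,5) (1,5) (5,1) (5,1).
Under H/Stay/z/k, North's choice at the node after T-a and at the node after T-e can never be reached regardless of what South does, so varying those choices leaves every outcome unchanged.
Holding the reachable choices fixed and varying the unreachable ones freely already gives 2 × 3 = 6 equivalent strategies.
No other strategy reproduces this row, so those 6 are the full class: H/Stay/z/f, H/Stay/z/g, H/Stay/z/k, H/Stay/x/f, H/Stay/x/g, H/Stay/x/k.

6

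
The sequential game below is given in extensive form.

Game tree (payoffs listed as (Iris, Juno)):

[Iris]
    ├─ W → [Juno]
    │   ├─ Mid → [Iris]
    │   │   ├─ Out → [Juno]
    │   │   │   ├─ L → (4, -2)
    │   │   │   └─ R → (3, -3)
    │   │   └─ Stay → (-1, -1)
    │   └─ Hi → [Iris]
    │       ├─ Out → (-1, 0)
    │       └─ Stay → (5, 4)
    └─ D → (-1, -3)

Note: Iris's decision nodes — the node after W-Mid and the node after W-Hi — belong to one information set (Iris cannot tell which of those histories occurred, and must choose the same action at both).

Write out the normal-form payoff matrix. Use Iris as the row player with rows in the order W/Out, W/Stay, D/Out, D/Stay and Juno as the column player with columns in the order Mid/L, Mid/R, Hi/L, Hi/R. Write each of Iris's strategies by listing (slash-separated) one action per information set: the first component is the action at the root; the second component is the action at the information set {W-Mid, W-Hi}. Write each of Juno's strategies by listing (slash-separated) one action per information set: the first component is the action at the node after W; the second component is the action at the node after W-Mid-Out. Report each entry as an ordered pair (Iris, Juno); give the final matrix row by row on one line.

Row W/Out: Mid/L→(4,-2), Mid/R→(3,-3), Hi/L→(-1,0), Hi/R→(-1,0)
Row W/Stay: Mid/L→(-1,-1), Mid/R→(-1,-1), Hi/L→(5,4), Hi/R→(5,4)
Row D/Out: Mid/L→(-1,-3), Mid/R→(-1,-3), Hi/L→(-1,-3), Hi/R→(-1,-3)
Row D/Stay: Mid/L→(-1,-3), Mid/R→(-1,-3), Hi/L→(-1,-3), Hi/R→(-1,-3)

W/Out: (4,-2) (3,-3) (-1,0) (-1,0) | W/Stay: (-1,-1) (-1,-1) (5,4) (5,4) | D/Out: (-1,-3) (-1,-3) (-1,-3) (-1,-3) | D/Stay: (-1,-3) (-1,-3) (-1,-3) (-1,-3)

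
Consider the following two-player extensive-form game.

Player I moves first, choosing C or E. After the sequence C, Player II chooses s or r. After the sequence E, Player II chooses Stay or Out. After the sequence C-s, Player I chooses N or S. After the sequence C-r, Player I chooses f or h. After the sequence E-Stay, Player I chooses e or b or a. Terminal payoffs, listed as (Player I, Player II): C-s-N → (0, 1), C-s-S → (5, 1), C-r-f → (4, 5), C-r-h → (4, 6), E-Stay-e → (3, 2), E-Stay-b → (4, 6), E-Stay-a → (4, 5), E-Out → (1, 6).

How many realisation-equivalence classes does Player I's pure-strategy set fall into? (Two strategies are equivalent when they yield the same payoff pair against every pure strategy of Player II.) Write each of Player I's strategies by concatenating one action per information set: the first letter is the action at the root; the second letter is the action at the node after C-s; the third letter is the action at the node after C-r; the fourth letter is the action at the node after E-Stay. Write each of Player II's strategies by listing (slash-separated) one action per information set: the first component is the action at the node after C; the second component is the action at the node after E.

Player I has 24 pure strategies: CNfe, CNfb, CNfa, CNhe, CNhb, CNha, CSfe, CSfb, CSfa, CShe, CShb, CSha, ENfe, ENfb, ENfa, ENhe, ENhb, ENha, ESfe, ESfb, ESfa, EShe, EShb, ESha. Columns: s/Stay, s/Out, r/Stay, r/Out.
{CNfe, CNfb, CNfa} → row (0,1) (0,1) (4,5) (4,5)
{CNhe, CNhb, CNha} → row (0,1) (0,1) (4,6) (4,6)
{CSfe, CSfb, CSfa} → row (5,1) (5,1) (4,5) (4,5)
{CShe, CShb, CSha} → row (5,1) (5,1) (4,6) (4,6)
{ENfe, ENhe, ESfe, EShe} → row (3,2) (1,6) (3,2) (1,6)
{ENfb, ENhb, ESfb, EShb} → row (4,6) (1,6) (4,6) (1,6)
{ENfa, ENha, ESfa, ESha} → row (4,5) (1,6) (4,5) (1,6)
That's 7 distinct rows out of 24 strategies.

7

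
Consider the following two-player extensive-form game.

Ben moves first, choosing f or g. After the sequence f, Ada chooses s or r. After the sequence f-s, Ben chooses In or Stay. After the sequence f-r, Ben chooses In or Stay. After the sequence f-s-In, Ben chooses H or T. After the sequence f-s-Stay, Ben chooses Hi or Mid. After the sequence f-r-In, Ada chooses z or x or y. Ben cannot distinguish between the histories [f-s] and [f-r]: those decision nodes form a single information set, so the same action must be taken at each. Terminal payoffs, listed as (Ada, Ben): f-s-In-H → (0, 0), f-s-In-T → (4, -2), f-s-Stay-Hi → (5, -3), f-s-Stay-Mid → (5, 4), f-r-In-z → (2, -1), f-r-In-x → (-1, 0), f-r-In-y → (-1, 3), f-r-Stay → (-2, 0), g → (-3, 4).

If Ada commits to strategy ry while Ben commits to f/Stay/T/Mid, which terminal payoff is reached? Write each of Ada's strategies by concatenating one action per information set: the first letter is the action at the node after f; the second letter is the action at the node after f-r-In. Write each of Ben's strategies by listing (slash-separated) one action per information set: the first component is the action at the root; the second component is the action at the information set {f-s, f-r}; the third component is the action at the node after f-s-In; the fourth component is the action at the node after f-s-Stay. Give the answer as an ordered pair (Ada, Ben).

(-2, 0)

Trace the play path from the root:
  Ben plays f
  Ada plays r at [f]
  Ben plays Stay at [f-r]
→ terminal payoff (-2, 0).
(Ada's choice at the node after f-r-In is never reached on this path, so it doesn't affect the outcome.)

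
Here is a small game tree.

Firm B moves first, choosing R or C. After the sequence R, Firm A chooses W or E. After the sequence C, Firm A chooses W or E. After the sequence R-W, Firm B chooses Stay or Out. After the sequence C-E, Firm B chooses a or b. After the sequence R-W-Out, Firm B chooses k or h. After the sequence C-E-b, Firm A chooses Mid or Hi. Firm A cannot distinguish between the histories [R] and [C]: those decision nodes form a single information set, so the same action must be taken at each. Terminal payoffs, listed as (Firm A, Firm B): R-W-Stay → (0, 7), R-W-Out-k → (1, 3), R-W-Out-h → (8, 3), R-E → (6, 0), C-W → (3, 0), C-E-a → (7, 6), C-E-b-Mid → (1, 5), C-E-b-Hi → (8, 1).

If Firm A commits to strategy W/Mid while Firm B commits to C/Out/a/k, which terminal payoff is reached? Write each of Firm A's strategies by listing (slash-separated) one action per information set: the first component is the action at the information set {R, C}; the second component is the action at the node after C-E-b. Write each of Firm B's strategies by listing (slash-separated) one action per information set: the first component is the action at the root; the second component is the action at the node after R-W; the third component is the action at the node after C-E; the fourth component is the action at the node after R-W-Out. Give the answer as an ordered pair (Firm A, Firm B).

(3, 0)

Trace the play path from the root:
  Firm B plays C
  Firm A plays W at [C]
→ terminal payoff (3, 0).
(Firm A's choice at the node after C-E-b is never reached on this path, so it doesn't affect the outcome.)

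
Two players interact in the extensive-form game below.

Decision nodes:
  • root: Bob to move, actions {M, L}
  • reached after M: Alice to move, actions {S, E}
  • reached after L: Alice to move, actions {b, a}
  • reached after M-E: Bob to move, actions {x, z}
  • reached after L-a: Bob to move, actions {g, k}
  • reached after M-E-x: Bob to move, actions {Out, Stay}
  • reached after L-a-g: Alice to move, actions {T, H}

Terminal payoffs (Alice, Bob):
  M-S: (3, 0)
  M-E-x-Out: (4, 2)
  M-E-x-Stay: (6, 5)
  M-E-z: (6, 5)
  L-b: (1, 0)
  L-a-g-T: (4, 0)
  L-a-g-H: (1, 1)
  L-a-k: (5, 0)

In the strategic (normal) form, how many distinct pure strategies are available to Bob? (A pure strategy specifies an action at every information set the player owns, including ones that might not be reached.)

16

Bob owns the root with actions {M, L} — two choices.
Bob owns the node after M-E with actions {x, z} — two choices.
Bob owns the node after L-a with actions {g, k} — two choices.
Bob owns the node after M-E-x with actions {Out, Stay} — two choices.
A pure strategy fixes one action at each information set independently, so the count is the product 2 × 2 × 2 × 2 = 16.
(For reference, Alice has 8 pure strategies, giving a 16×8 normal-form matrix.)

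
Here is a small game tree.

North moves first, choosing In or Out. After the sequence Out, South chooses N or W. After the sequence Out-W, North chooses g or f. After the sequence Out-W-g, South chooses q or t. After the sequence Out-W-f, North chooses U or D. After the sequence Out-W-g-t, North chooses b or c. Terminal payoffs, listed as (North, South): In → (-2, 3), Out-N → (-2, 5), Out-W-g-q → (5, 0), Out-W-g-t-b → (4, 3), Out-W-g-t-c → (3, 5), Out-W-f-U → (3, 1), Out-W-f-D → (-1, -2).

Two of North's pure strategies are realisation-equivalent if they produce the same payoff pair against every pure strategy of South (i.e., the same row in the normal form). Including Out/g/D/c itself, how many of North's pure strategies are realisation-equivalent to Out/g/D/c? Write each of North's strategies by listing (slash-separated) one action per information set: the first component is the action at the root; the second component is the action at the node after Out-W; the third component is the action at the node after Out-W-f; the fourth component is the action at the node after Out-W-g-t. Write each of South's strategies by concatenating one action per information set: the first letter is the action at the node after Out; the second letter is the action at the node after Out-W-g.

2

Row for Out/g/D/c (columns Nq, Nt, Wq, Wt): (-2,5) (-2,5) (5,0) (3,5).
Under Out/g/D/c, North's choice at the node after Out-W-f can never be reached regardless of what South does, so varying those choices leaves every outcome unchanged.
Holding the reachable choices fixed and varying the unreachable one freely already gives 2 equivalent strategies.
No other strategy reproduces this row, so those 2 are the full class: Out/g/U/c, Out/g/D/c.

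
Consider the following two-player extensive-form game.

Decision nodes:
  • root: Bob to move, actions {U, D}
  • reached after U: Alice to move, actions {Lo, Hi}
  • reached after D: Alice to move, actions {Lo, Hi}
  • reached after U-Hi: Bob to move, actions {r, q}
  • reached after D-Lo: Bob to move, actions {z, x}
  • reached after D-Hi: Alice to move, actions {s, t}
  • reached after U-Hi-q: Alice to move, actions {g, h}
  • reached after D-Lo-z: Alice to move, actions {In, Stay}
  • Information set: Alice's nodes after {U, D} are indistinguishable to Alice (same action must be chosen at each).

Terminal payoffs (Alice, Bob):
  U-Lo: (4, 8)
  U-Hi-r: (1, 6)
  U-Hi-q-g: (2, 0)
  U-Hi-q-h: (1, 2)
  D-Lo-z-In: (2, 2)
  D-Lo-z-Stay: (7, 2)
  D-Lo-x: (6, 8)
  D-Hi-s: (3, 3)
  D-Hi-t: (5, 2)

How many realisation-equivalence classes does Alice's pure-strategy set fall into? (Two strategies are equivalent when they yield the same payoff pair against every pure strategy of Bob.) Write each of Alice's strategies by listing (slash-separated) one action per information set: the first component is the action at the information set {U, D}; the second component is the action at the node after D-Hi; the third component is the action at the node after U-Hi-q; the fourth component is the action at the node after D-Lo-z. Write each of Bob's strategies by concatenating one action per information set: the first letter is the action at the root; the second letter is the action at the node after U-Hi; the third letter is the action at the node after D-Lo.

Alice has 16 pure strategies: Lo/s/g/In, Lo/s/g/Stay, Lo/s/h/In, Lo/s/h/Stay, Lo/t/g/In, Lo/t/g/Stay, Lo/t/h/In, Lo/t/h/Stay, Hi/s/g/In, Hi/s/g/Stay, Hi/s/h/In, Hi/s/h/Stay, Hi/t/g/In, Hi/t/g/Stay, Hi/t/h/In, Hi/t/h/Stay. Columns: Urz, Urx, Uqz, Uqx, Drz, Drx, Dqz, Dqx.
{Lo/s/g/In, Lo/s/h/In, Lo/t/g/In, Lo/t/h/In} → row (4,8) (4,8) (4,8) (4,8) (2,2) (6,8) (2,2) (6,8)
{Lo/s/g/Stay, Lo/s/h/Stay, Lo/t/g/Stay, Lo/t/h/Stay} → row (4,8) (4,8) (4,8) (4,8) (7,2) (6,8) (7,2) (6,8)
{Hi/s/g/In, Hi/s/g/Stay} → row (1,6) (1,6) (2,0) (2,0) (3,3) (3,3) (3,3) (3,3)
{Hi/s/h/In, Hi/s/h/Stay} → row (1,6) (1,6) (1,2) (1,2) (3,3) (3,3) (3,3) (3,3)
{Hi/t/g/In, Hi/t/g/Stay} → row (1,6) (1,6) (2,0) (2,0) (5,2) (5,2) (5,2) (5,2)
{Hi/t/h/In, Hi/t/h/Stay} → row (1,6) (1,6) (1,2) (1,2) (5,2) (5,2) (5,2) (5,2)
That's 6 distinct rows out of 16 strategies.

6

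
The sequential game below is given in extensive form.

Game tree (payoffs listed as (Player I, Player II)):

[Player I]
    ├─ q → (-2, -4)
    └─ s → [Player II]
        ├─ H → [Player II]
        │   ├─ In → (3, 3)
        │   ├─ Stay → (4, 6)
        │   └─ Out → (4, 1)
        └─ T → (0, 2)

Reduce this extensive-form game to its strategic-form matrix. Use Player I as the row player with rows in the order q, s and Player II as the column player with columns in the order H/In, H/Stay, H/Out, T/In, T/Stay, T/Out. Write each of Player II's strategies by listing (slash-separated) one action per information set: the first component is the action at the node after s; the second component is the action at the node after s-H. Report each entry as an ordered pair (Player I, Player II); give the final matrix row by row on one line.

Row q: H/In→(-2,-4), H/Stay→(-2,-4), H/Out→(-2,-4), T/In→(-2,-4), T/Stay→(-2,-4), T/Out→(-2,-4)
Row s: H/In→(3,3), H/Stay→(4,6), H/Out→(4,1), T/In→(0,2), T/Stay→(0,2), T/Out→(0,2)

q: (-2,-4) (-2,-4) (-2,-4) (-2,-4) (-2,-4) (-2,-4) | s: (3,3) (4,6) (4,1) (0,2) (0,2) (0,2)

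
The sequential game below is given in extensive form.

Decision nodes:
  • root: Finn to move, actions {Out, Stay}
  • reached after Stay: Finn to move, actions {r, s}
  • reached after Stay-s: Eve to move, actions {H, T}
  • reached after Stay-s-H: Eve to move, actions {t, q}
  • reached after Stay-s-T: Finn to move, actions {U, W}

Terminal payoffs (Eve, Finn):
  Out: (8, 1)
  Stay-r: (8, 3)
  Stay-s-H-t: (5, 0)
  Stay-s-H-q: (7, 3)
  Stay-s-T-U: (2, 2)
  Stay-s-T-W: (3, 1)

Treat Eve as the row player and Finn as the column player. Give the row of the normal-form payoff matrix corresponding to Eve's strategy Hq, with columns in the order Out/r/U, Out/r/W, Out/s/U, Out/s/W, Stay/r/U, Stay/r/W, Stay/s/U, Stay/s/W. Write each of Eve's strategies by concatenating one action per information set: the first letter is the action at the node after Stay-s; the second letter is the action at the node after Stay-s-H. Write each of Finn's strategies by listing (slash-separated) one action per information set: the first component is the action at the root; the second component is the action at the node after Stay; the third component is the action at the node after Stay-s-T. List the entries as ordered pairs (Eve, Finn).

(8,1) (8,1) (8,1) (8,1) (8,3) (8,3) (7,3) (7,3)

vs Out/r/U: Finn plays Out → (8, 1)
vs Out/r/W: Finn plays Out → (8, 1)
vs Out/s/U: Finn plays Out → (8, 1)
vs Out/s/W: Finn plays Out → (8, 1)
vs Stay/r/U: Finn plays Stay → Finn plays r at [Stay] → (8, 3)
vs Stay/r/W: Finn plays Stay → Finn plays r at [Stay] → (8, 3)
vs Stay/s/U: Finn plays Stay → Finn plays s at [Stay] → Eve plays H at [Stay-s] → Eve plays q at [Stay-s-H] → (7, 3)
vs Stay/s/W: Finn plays Stay → Finn plays s at [Stay] → Eve plays H at [Stay-s] → Eve plays q at [Stay-s-H] → (7, 3)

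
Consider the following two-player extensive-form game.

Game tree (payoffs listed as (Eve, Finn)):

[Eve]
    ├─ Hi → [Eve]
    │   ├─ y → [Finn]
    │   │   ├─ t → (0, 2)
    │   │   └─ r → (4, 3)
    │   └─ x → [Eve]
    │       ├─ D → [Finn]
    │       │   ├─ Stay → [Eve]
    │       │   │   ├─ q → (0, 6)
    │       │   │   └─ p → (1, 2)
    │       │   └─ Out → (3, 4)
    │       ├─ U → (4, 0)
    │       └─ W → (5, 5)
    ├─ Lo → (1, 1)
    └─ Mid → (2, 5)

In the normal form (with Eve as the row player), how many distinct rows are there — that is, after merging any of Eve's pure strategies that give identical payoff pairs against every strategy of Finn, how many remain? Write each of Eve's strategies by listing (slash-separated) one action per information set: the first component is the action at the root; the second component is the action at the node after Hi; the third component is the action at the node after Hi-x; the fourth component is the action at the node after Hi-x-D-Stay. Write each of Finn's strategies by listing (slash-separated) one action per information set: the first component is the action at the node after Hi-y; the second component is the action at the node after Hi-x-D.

7

Eve has 36 pure strategies: Hi/y/D/q, Hi/y/D/p, Hi/y/U/q, Hi/y/U/p, Hi/y/W/q, Hi/y/W/p, Hi/x/D/q, Hi/x/D/p, Hi/x/U/q, Hi/x/U/p, Hi/x/W/q, Hi/x/W/p, Lo/y/D/q, Lo/y/D/p, Lo/y/U/q, Lo/y/U/p, Lo/y/W/q, Lo/y/W/p, Lo/x/D/q, Lo/x/D/p, Lo/x/U/q, Lo/x/U/p, Lo/x/W/q, Lo/x/W/p, Mid/y/D/q, Mid/y/D/p, Mid/y/U/q, Mid/y/U/p, Mid/y/W/q, Mid/y/W/p, Mid/x/D/q, Mid/x/D/p, Mid/x/U/q, Mid/x/U/p, Mid/x/W/q, Mid/x/W/p. Columns: t/Stay, t/Out, r/Stay, r/Out.
{Hi/y/D/q, Hi/y/D/p, Hi/y/U/q, Hi/y/U/p, Hi/y/W/q, Hi/y/W/p} → row (0,2) (0,2) (4,3) (4,3)
{Hi/x/D/q} → row (0,6) (3,4) (0,6) (3,4)
{Hi/x/D/p} → row (1,2) (3,4) (1,2) (3,4)
{Hi/x/U/q, Hi/x/U/p} → row (4,0) (4,0) (4,0) (4,0)
{Hi/x/W/q, Hi/x/W/p} → row (5,5) (5,5) (5,5) (5,5)
{Lo/y/D/q, Lo/y/D/p, Lo/y/U/q, Lo/y/U/p, Lo/y/W/q, Lo/y/W/p, Lo/x/D/q, Lo/x/D/p, Lo/x/U/q, Lo/x/U/p, Lo/x/W/q, Lo/x/W/p} → row (1,1) (1,1) (1,1) (1,1)
{Mid/y/D/q, Mid/y/D/p, Mid/y/U/q, Mid/y/U/p, Mid/y/W/q, Mid/y/W/p, Mid/x/D/q, Mid/x/D/p, Mid/x/U/q, Mid/x/U/p, Mid/x/W/q, Mid/x/W/p} → row (2,5) (2,5) (2,5) (2,5)
That's 7 distinct rows out of 36 strategies.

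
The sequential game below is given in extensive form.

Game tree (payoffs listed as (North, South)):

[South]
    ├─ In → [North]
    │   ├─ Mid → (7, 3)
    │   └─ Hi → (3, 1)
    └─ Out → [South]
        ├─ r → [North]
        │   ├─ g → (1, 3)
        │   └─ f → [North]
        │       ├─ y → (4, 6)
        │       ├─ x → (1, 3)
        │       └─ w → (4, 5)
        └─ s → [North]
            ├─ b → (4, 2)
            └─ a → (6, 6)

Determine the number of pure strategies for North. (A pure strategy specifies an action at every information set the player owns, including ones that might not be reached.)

North owns the node after In with actions {Mid, Hi} — two choices.
North owns the node after Out-r with actions {g, f} — two choices.
North owns the node after Out-s with actions {b, a} — two choices.
North owns the node after Out-r-f with actions {y, x, w} — three choices.
A pure strategy fixes one action at each information set independently, so the count is the product 2 × 2 × 2 × 3 = 24.
(For reference, South has 4 pure strategies, giving a 24×4 normal-form matrix.)

24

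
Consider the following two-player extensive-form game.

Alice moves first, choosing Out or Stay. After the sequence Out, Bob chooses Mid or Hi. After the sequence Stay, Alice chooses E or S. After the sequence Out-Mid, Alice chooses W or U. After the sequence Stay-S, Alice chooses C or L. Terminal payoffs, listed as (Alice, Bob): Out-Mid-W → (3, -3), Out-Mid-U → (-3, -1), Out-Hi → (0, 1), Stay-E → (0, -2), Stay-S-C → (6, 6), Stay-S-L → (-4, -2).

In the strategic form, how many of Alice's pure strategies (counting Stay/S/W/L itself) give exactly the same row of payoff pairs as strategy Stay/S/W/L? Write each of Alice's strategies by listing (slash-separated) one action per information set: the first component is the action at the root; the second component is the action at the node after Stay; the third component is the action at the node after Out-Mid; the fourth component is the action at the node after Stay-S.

Row for Stay/S/W/L (columns Mid, Hi): (-4,-2) (-4,-2).
Under Stay/S/W/L, Alice's choice at the node after Out-Mid can never be reached regardless of what Bob does, so varying those choices leaves every outcome unchanged.
Holding the reachable choices fixed and varying the unreachable one freely already gives 2 equivalent strategies.
No other strategy reproduces this row, so those 2 are the full class: Stay/S/W/L, Stay/S/U/L.

2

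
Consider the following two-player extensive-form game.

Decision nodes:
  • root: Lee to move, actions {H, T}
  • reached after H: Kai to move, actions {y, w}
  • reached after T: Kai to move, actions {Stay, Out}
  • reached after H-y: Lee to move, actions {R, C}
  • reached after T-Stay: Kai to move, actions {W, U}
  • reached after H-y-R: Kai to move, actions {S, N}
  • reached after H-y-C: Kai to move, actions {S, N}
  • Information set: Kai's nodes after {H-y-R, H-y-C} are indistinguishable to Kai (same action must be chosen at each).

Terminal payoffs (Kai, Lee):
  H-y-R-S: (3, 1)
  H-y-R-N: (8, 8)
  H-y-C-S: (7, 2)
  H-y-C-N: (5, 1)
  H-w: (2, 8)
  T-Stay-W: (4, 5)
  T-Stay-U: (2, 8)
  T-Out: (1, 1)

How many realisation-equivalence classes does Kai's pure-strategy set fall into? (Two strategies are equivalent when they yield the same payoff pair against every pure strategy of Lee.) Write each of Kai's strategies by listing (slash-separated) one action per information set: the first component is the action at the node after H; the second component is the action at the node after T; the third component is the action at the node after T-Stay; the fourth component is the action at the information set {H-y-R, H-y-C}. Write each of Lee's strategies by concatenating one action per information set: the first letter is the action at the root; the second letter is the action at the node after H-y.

9

Kai has 16 pure strategies: y/Stay/W/S, y/Stay/W/N, y/Stay/U/S, y/Stay/U/N, y/Out/W/S, y/Out/W/N, y/Out/U/S, y/Out/U/N, w/Stay/W/S, w/Stay/W/N, w/Stay/U/S, w/Stay/U/N, w/Out/W/S, w/Out/W/N, w/Out/U/S, w/Out/U/N. Columns: HR, HC, TR, TC.
{y/Stay/W/S} → row (3,1) (7,2) (4,5) (4,5)
{y/Stay/W/N} → row (8,8) (5,1) (4,5) (4,5)
{y/Stay/U/S} → row (3,1) (7,2) (2,8) (2,8)
{y/Stay/U/N} → row (8,8) (5,1) (2,8) (2,8)
{y/Out/W/S, y/Out/U/S} → row (3,1) (7,2) (1,1) (1,1)
{y/Out/W/N, y/Out/U/N} → row (8,8) (5,1) (1,1) (1,1)
{w/Stay/W/S, w/Stay/W/N} → row (2,8) (2,8) (4,5) (4,5)
{w/Stay/U/S, w/Stay/U/N} → row (2,8) (2,8) (2,8) (2,8)
{w/Out/W/S, w/Out/W/N, w/Out/U/S, w/Out/U/N} → row (2,8) (2,8) (1,1) (1,1)
That's 9 distinct rows out of 16 strategies.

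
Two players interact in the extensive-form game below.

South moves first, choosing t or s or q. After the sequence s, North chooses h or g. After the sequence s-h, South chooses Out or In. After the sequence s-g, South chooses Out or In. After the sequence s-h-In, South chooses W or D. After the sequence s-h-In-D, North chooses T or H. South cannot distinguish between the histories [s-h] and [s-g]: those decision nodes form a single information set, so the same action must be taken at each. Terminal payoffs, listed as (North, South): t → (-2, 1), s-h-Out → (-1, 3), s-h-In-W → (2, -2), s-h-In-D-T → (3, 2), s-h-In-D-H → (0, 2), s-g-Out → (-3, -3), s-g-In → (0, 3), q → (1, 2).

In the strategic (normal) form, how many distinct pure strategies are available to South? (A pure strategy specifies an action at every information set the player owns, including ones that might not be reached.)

South owns the root with actions {t, s, q} — three choices.
South owns the information set {s-h, s-g} with actions {Out, In} — two choices.
South owns the node after s-h-In with actions {W, D} — two choices.
A pure strategy fixes one action at each information set independently, so the count is the product 3 × 2 × 2 = 12.

12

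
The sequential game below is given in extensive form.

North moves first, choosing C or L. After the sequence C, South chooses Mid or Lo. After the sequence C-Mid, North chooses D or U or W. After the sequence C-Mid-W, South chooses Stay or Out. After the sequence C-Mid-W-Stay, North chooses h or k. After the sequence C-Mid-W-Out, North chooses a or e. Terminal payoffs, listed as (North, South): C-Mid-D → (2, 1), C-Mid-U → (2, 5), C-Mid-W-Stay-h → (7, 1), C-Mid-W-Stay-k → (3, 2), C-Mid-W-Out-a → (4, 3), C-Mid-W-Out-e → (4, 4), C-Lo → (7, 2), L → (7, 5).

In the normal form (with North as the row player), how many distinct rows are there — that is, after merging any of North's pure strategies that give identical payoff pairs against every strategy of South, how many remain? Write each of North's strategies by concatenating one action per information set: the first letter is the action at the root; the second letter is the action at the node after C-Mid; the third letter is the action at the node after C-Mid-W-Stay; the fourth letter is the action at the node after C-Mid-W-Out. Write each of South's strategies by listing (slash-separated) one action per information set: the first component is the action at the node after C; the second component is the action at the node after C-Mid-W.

North has 24 pure strategies: CDha, CDhe, CDka, CDke, CUha, CUhe, CUka, CUke, CWha, CWhe, CWka, CWke, LDha, LDhe, LDka, LDke, LUha, LUhe, LUka, LUke, LWha, LWhe, LWka, LWke. Columns: Mid/Stay, Mid/Out, Lo/Stay, Lo/Out.
{CDha, CDhe, CDka, CDke} → row (2,1) (2,1) (7,2) (7,2)
{CUha, CUhe, CUka, CUke} → row (2,5) (2,5) (7,2) (7,2)
{CWha} → row (7,1) (4,3) (7,2) (7,2)
{CWhe} → row (7,1) (4,4) (7,2) (7,2)
{CWka} → row (3,2) (4,3) (7,2) (7,2)
{CWke} → row (3,2) (4,4) (7,2) (7,2)
{LDha, LDhe, LDka, LDke, LUha, LUhe, LUka, LUke, LWha, LWhe, LWka, LWke} → row (7,5) (7,5) (7,5) (7,5)
That's 7 distinct rows out of 24 strategies.

7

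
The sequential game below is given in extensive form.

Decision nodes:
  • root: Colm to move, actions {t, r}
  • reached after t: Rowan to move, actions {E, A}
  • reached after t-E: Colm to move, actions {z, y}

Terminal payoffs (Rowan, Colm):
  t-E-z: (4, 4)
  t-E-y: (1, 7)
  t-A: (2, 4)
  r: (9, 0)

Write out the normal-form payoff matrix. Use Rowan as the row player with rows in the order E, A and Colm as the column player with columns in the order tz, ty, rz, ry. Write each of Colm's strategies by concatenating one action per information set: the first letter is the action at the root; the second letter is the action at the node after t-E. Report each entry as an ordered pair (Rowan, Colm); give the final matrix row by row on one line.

E: (4,4) (1,7) (9,0) (9,0) | A: (2,4) (2,4) (9,0) (9,0)

Row E: tz→(4,4), ty→(1,7), rz→(9,0), ry→(9,0)
Row A: tz→(2,4), ty→(2,4), rz→(9,0), ry→(9,0)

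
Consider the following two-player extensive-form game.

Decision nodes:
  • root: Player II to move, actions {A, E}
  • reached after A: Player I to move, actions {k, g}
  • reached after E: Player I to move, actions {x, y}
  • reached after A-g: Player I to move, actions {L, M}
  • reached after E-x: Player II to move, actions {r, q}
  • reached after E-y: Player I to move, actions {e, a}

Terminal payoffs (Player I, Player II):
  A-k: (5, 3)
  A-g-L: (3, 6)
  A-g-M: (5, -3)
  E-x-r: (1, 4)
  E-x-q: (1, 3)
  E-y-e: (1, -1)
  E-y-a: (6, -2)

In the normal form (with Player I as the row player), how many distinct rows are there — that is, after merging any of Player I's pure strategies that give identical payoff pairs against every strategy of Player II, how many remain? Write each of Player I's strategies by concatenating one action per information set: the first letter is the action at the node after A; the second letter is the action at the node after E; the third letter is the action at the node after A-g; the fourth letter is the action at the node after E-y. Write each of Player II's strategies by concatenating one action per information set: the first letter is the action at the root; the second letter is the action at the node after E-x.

9

Player I has 16 pure strategies: kxLe, kxLa, kxMe, kxMa, kyLe, kyLa, kyMe, kyMa, gxLe, gxLa, gxMe, gxMa, gyLe, gyLa, gyMe, gyMa. Columns: Ar, Aq, Er, Eq.
{kxLe, kxLa, kxMe, kxMa} → row (5,3) (5,3) (1,4) (1,3)
{kyLe, kyMe} → row (5,3) (5,3) (1,-1) (1,-1)
{kyLa, kyMa} → row (5,3) (5,3) (6,-2) (6,-2)
{gxLe, gxLa} → row (3,6) (3,6) (1,4) (1,3)
{gxMe, gxMa} → row (5,-3) (5,-3) (1,4) (1,3)
{gyLe} → row (3,6) (3,6) (1,-1) (1,-1)
{gyLa} → row (3,6) (3,6) (6,-2) (6,-2)
{gyMe} → row (5,-3) (5,-3) (1,-1) (1,-1)
{gyMa} → row (5,-3) (5,-3) (6,-2) (6,-2)
That's 9 distinct rows out of 16 strategies.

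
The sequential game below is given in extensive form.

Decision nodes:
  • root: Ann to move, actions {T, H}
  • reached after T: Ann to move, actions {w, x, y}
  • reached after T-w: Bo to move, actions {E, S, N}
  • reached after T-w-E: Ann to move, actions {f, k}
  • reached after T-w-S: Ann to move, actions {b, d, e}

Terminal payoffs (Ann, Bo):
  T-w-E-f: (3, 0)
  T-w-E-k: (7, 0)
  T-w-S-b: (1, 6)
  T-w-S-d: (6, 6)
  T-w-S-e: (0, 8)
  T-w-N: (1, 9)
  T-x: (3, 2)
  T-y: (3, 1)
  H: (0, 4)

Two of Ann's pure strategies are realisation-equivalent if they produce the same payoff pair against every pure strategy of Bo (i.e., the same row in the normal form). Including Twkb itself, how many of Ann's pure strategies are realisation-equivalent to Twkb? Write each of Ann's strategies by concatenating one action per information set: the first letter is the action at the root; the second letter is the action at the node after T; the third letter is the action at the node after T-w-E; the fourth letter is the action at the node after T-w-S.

Row for Twkb (columns E, S, N): (7,0) (1,6) (1,9).
Every one of Ann's information sets is on the play path for some reply by Bo when Ann follows Twkb.
Changing the action at any of them therefore changes at least one column, so only Twkb itself gives this row.

1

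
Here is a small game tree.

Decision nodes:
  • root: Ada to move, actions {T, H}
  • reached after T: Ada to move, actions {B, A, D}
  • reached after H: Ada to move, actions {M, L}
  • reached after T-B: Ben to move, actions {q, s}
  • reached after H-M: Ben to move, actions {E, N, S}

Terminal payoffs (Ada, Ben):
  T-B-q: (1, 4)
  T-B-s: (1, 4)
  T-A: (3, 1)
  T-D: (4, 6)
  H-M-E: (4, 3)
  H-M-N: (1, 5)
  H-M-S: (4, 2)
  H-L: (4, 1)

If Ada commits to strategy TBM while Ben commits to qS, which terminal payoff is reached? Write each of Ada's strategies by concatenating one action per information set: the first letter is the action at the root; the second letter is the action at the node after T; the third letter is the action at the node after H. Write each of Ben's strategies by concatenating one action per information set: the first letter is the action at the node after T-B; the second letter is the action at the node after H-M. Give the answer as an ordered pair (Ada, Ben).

(1, 4)

Trace the play path from the root:
  Ada plays T
  Ada plays B at [T]
  Ben plays q at [T-B]
→ terminal payoff (1, 4).
(Ada's choice at the node after H is never reached on this path, so it doesn't affect the outcome.)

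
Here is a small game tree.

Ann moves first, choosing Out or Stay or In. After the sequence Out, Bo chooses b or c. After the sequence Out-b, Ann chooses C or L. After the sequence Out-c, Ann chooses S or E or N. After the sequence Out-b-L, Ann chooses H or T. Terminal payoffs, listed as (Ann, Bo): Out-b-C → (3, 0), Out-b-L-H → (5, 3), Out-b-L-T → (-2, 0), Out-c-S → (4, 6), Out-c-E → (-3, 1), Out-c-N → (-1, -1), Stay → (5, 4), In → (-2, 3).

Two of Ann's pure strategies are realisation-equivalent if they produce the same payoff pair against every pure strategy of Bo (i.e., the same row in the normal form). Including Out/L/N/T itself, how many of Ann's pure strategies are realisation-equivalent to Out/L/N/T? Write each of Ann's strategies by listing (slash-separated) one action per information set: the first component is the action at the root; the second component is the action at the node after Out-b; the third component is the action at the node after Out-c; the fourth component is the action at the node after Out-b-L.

1

Row for Out/L/N/T (columns b, c): (-2,0) (-1,-1).
Every one of Ann's information sets is on the play path for some reply by Bo when Ann follows Out/L/N/T.
Changing the action at any of them therefore changes at least one column, so only Out/L/N/T itself gives this row.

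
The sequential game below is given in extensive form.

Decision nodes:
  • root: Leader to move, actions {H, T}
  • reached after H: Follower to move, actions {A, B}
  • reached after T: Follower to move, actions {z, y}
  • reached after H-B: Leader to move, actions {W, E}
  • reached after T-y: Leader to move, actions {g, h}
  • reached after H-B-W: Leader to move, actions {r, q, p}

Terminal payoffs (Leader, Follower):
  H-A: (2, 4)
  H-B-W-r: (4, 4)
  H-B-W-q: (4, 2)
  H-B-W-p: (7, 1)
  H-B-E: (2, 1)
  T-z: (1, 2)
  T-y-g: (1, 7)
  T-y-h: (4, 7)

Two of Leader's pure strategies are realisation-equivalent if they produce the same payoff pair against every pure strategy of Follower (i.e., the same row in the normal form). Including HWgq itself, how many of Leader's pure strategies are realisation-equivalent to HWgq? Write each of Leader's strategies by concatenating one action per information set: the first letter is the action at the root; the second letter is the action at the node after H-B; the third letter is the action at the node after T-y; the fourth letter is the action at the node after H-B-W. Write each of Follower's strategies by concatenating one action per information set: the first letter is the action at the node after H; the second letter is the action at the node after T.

Row for HWgq (columns Az, Ay, Bz, By): (2,4) (2,4) (4,2) (4,2).
Under HWgq, Leader's choice at the node after T-y can never be reached regardless of what Follower does, so varying those choices leaves every outcome unchanged.
Holding the reachable choices fixed and varying the unreachable one freely already gives 2 equivalent strategies.
No other strategy reproduces this row, so those 2 are the full class: HWgq, HWhq.

2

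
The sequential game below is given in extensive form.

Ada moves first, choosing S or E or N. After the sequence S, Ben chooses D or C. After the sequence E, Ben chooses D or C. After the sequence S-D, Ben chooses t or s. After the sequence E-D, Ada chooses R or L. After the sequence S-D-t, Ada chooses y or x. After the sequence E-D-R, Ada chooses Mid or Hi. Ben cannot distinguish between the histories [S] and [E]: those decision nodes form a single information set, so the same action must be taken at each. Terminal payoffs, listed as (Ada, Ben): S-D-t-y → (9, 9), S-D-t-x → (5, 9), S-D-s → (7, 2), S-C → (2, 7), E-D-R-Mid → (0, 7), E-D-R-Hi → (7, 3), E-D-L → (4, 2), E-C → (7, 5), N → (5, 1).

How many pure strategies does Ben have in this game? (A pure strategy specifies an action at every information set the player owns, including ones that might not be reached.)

4

Ben owns the information set {S, E} with actions {D, C} — two choices.
Ben owns the node after S-D with actions {t, s} — two choices.
A pure strategy fixes one action at each information set independently, so the count is the product 2 × 2 = 4.
(For reference, Ada has 24 pure strategies, giving a 4×24 normal-form matrix.)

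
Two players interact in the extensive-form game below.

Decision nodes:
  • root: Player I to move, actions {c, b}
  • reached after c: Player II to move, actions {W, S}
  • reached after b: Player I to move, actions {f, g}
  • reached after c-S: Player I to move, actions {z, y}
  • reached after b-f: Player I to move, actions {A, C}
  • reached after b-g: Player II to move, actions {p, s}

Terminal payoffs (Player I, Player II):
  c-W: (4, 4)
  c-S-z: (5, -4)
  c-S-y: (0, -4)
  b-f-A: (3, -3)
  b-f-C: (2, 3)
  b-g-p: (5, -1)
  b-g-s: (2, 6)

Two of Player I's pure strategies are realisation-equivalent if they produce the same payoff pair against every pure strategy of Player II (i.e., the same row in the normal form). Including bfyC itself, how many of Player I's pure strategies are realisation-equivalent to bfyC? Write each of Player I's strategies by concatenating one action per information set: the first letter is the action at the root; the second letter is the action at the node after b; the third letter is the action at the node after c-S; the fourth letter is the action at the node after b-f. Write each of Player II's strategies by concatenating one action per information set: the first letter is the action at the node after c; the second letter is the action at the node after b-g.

Row for bfyC (columns Wp, Ws, Sp, Ss): (2,3) (2,3) (2,3) (2,3).
Under bfyC, Player I's choice at the node after c-S can never be reached regardless of what Player II does, so varying those choices leaves every outcome unchanged.
Holding the reachable choices fixed and varying the unreachable one freely already gives 2 equivalent strategies.
No other strategy reproduces this row, so those 2 are the full class: bfzC, bfyC.

2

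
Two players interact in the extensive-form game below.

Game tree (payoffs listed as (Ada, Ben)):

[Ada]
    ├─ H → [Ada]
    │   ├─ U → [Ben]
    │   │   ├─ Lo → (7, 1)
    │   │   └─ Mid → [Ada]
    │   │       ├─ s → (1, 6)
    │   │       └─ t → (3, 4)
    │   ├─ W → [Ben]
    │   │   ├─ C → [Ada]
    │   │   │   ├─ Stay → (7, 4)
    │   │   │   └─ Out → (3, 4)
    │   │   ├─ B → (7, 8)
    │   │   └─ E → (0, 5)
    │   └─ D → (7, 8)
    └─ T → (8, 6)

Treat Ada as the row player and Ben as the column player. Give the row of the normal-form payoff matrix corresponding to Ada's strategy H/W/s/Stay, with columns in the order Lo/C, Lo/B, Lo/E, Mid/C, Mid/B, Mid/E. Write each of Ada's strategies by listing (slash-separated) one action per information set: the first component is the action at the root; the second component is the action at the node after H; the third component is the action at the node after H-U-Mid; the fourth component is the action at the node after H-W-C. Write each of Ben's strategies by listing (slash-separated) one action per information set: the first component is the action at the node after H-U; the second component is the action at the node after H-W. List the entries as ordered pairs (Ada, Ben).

vs Lo/C: Ada plays H → Ada plays W at [H] → Ben plays C at [H-W] → Ada plays Stay at [H-W-C] → (7, 4)
vs Lo/B: Ada plays H → Ada plays W at [H] → Ben plays B at [H-W] → (7, 8)
vs Lo/E: Ada plays H → Ada plays W at [H] → Ben plays E at [H-W] → (0, 5)
vs Mid/C: Ada plays H → Ada plays W at [H] → Ben plays C at [H-W] → Ada plays Stay at [H-W-C] → (7, 4)
vs Mid/B: Ada plays H → Ada plays W at [H] → Ben plays B at [H-W] → (7, 8)
vs Mid/E: Ada plays H → Ada plays W at [H] → Ben plays E at [H-W] → (0, 5)

(7,4) (7,8) (0,5) (7,4) (7,8) (0,5)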